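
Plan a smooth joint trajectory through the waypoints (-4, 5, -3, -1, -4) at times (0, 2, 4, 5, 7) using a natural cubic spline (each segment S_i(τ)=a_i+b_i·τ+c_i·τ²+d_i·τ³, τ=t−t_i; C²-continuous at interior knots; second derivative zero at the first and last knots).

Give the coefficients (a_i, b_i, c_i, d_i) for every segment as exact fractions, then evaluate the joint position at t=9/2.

Δ: Δ0=9/2, Δ1=-4, Δ2=2, Δ3=-3/2
row 1: diag=8, rhs=-51; c'=1/4, d'=-51/8
row 2: denom=6−2·1/4=11/2; d'=(36−2·-51/8)/(11/2)=195/22
row 3: denom=6−1·2/11=64/11; d'=(-21−1·195/22)/(64/11)=-657/128
back: M3=-657/128
back: M2=195/22−2/11·-657/128=627/64
back: M1=-51/8−1/4·627/64=-2259/256
M: M0=0, M1=-2259/256, M2=627/64, M3=-657/128, M4=0
seg 0: a=-4, c=M0/2=0, d=(M1−M0)/(6·2)=-753/1024, b=Δ0−h0·(2M0+M1)/6=1905/256
seg 1: a=5, c=M1/2=-2259/512, d=(M2−M1)/(6·2)=1589/1024, b=Δ1−h1·(2M1+M2)/6=-177/128
seg 2: a=-3, c=M2/2=627/128, d=(M3−M2)/(6·1)=-637/256, b=Δ2−h2·(2M2+M3)/6=-105/256
seg 3: a=-1, c=M3/2=-657/256, d=(M4−M3)/(6·2)=219/512, b=Δ3−h3·(2M3+M4)/6=123/64
t_q=9/2 → seg 2, τ=1/2; S=-3+-105/256·τ+627/128·τ²+-637/256·τ³=-4693/2048

  seg 0: a=-4 b=1905/256 c=0 d=-753/1024
  seg 1: a=5 b=-177/128 c=-2259/512 d=1589/1024
  seg 2: a=-3 b=-105/256 c=627/128 d=-637/256
  seg 3: a=-1 b=123/64 c=-657/256 d=219/512
S(9/2) = -4693/2048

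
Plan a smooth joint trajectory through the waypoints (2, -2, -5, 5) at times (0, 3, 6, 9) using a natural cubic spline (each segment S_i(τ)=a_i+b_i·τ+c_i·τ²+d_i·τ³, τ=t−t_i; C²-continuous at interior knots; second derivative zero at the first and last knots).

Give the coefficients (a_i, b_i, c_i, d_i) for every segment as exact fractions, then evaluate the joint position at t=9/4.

  seg 0: a=2 b=-17/15 c=0 d=-1/45
  seg 1: a=-2 b=-26/15 c=-1/5 d=4/27
  seg 2: a=-5 b=16/15 c=17/15 d=-17/135
S(9/4) = -257/320

Δ: Δ0=-4/3, Δ1=-1, Δ2=10/3
row 1: diag=12, rhs=2; c'=1/4, d'=1/6
row 2: denom=12−3·1/4=45/4; d'=(26−3·1/6)/(45/4)=34/15
back: M2=34/15
back: M1=1/6−1/4·34/15=-2/5
M: M0=0, M1=-2/5, M2=34/15, M3=0
seg 0: a=2, c=M0/2=0, d=(M1−M0)/(6·3)=-1/45, b=Δ0−h0·(2M0+M1)/6=-17/15
seg 1: a=-2, c=M1/2=-1/5, d=(M2−M1)/(6·3)=4/27, b=Δ1−h1·(2M1+M2)/6=-26/15
seg 2: a=-5, c=M2/2=17/15, d=(M3−M2)/(6·3)=-17/135, b=Δ2−h2·(2M2+M3)/6=16/15
t_q=9/4 → seg 0, τ=9/4; S=2+-17/15·τ+0·τ²+-1/45·τ³=-257/320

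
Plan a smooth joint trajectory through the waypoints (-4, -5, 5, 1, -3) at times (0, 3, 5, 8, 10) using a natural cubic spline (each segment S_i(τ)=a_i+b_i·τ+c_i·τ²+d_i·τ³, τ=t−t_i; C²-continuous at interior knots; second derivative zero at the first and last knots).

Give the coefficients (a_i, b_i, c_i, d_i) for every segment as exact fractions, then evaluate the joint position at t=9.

  seg 0: a=-4 b=-1057/435 c=0 d=304/1305
  seg 1: a=-5 b=1679/435 c=304/145 d=-332/435
  seg 2: a=5 b=1343/435 c=-72/29 d=439/1305
  seg 3: a=1 b=-1186/435 c=79/145 d=-79/870
S(9) = -369/290

Δ: Δ0=-1/3, Δ1=5, Δ2=-4/3, Δ3=-2
row 1: diag=10, rhs=32; c'=1/5, d'=16/5
row 2: denom=10−2·1/5=48/5; d'=(-38−2·16/5)/(48/5)=-37/8
row 3: denom=10−3·5/16=145/16; d'=(-4−3·-37/8)/(145/16)=158/145
back: M3=158/145
back: M2=-37/8−5/16·158/145=-144/29
back: M1=16/5−1/5·-144/29=608/145
M: M0=0, M1=608/145, M2=-144/29, M3=158/145, M4=0
seg 0: a=-4, c=M0/2=0, d=(M1−M0)/(6·3)=304/1305, b=Δ0−h0·(2M0+M1)/6=-1057/435
seg 1: a=-5, c=M1/2=304/145, d=(M2−M1)/(6·2)=-332/435, b=Δ1−h1·(2M1+M2)/6=1679/435
seg 2: a=5, c=M2/2=-72/29, d=(M3−M2)/(6·3)=439/1305, b=Δ2−h2·(2M2+M3)/6=1343/435
seg 3: a=1, c=M3/2=79/145, d=(M4−M3)/(6·2)=-79/870, b=Δ3−h3·(2M3+M4)/6=-1186/435
t_q=9 → seg 3, τ=1; S=1+-1186/435·τ+79/145·τ²+-79/870·τ³=-369/290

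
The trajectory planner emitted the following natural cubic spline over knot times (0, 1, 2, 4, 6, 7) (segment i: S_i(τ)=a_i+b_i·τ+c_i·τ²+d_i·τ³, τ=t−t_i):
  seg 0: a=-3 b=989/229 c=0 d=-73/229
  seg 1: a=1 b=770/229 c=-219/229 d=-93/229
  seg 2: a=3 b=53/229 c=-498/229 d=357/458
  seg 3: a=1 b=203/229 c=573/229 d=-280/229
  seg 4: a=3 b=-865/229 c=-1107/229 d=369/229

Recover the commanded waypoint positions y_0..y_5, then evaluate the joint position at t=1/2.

y_0=-3 y_1=1 y_2=3 y_3=1 y_4=3 y_5=-4
S(1/2) = -1613/1832

y_0 = S_0(0) = a_0 = -3
y_1 = S_1(0) = a_1 = 1
y_2 = S_2(0) = a_2 = 3
y_3 = S_3(0) = a_3 = 1
y_4 = S_4(0) = a_4 = 3
y_5 = S_4(1) = -4
t_q=1/2 is in segment 0 (τ=1/2); S_0(τ)=-1613/1832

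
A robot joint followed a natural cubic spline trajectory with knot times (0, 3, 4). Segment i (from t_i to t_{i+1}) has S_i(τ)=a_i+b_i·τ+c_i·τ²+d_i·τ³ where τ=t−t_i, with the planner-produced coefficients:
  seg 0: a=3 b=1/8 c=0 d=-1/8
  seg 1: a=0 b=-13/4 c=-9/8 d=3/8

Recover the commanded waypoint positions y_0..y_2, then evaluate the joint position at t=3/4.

y_0 = S_0(0) = a_0 = 3
y_1 = S_1(0) = a_1 = 0
y_2 = S_1(1) = -4
t_q=3/4 is in segment 0 (τ=3/4); S_0(τ)=1557/512

y_0=3 y_1=0 y_2=-4
S(3/4) = 1557/512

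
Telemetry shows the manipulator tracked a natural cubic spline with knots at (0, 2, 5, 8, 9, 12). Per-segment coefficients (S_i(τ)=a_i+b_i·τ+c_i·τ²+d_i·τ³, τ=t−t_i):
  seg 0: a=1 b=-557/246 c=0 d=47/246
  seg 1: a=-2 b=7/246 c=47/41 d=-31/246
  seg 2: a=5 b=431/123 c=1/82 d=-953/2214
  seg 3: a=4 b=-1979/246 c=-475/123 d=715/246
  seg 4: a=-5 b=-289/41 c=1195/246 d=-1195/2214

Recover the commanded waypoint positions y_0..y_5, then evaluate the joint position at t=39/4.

y_0=1 y_1=-2 y_2=5 y_3=4 y_4=-5 y_5=3
S(39/4) = -40839/5248

y_0 = S_0(0) = a_0 = 1
y_1 = S_1(0) = a_1 = -2
y_2 = S_2(0) = a_2 = 5
y_3 = S_3(0) = a_3 = 4
y_4 = S_4(0) = a_4 = -5
y_5 = S_4(3) = 3
t_q=39/4 is in segment 4 (τ=3/4); S_4(τ)=-40839/5248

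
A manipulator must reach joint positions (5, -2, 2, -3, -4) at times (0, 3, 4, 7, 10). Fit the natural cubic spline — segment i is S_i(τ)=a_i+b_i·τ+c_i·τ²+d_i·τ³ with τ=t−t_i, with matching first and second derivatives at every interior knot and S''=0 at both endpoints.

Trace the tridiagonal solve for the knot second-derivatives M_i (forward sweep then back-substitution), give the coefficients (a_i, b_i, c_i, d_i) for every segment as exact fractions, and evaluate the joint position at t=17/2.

  seg 0: a=5 b=-385/76 c=0 d=623/2052
  seg 1: a=-2 b=119/38 c=623/228 d=-425/228
  seg 2: a=2 b=685/228 c=-163/57 d=33/76
  seg 3: a=-3 b=-277/114 c=239/228 d=-239/2052
S(17/2) = -2845/608

Δ: Δ0=-7/3, Δ1=4, Δ2=-5/3, Δ3=-1/3
row 1: diag=8, rhs=38; c'=1/8, d'=19/4
row 2: denom=8−1·1/8=63/8; d'=(-34−1·19/4)/(63/8)=-310/63
row 3: denom=12−3·8/21=76/7; d'=(8−3·-310/63)/(76/7)=239/114
back: M3=239/114
back: M2=-310/63−8/21·239/114=-326/57
back: M1=19/4−1/8·-326/57=623/114
M: M0=0, M1=623/114, M2=-326/57, M3=239/114, M4=0
seg 0: a=5, c=M0/2=0, d=(M1−M0)/(6·3)=623/2052, b=Δ0−h0·(2M0+M1)/6=-385/76
seg 1: a=-2, c=M1/2=623/228, d=(M2−M1)/(6·1)=-425/228, b=Δ1−h1·(2M1+M2)/6=119/38
seg 2: a=2, c=M2/2=-163/57, d=(M3−M2)/(6·3)=33/76, b=Δ2−h2·(2M2+M3)/6=685/228
seg 3: a=-3, c=M3/2=239/228, d=(M4−M3)/(6·3)=-239/2052, b=Δ3−h3·(2M3+M4)/6=-277/114
t_q=17/2 → seg 3, τ=3/2; S=-3+-277/114·τ+239/228·τ²+-239/2052·τ³=-2845/608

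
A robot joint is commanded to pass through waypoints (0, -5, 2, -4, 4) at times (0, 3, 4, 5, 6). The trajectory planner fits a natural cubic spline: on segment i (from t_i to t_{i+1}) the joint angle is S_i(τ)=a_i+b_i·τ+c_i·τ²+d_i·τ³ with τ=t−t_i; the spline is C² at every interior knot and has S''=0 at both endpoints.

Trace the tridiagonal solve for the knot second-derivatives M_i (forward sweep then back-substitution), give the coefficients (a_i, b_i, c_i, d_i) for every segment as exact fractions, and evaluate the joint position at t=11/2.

Δ: Δ0=-5/3, Δ1=7, Δ2=-6, Δ3=8
row 1: diag=8, rhs=52; c'=1/8, d'=13/2
row 2: denom=4−1·1/8=31/8; d'=(-78−1·13/2)/(31/8)=-676/31
row 3: denom=4−1·8/31=116/31; d'=(84−1·-676/31)/(116/31)=820/29
back: M3=820/29
back: M2=-676/31−8/31·820/29=-844/29
back: M1=13/2−1/8·-844/29=294/29
M: M0=0, M1=294/29, M2=-844/29, M3=820/29, M4=0
seg 0: a=0, c=M0/2=0, d=(M1−M0)/(6·3)=49/87, b=Δ0−h0·(2M0+M1)/6=-586/87
seg 1: a=-5, c=M1/2=147/29, d=(M2−M1)/(6·1)=-569/87, b=Δ1−h1·(2M1+M2)/6=737/87
seg 2: a=2, c=M2/2=-422/29, d=(M3−M2)/(6·1)=832/87, b=Δ2−h2·(2M2+M3)/6=-88/87
seg 3: a=-4, c=M3/2=410/29, d=(M4−M3)/(6·1)=-410/87, b=Δ3−h3·(2M3+M4)/6=-124/87
t_q=11/2 → seg 3, τ=1/2; S=-4+-124/87·τ+410/29·τ²+-410/87·τ³=-205/116

  seg 0: a=0 b=-586/87 c=0 d=49/87
  seg 1: a=-5 b=737/87 c=147/29 d=-569/87
  seg 2: a=2 b=-88/87 c=-422/29 d=832/87
  seg 3: a=-4 b=-124/87 c=410/29 d=-410/87
S(11/2) = -205/116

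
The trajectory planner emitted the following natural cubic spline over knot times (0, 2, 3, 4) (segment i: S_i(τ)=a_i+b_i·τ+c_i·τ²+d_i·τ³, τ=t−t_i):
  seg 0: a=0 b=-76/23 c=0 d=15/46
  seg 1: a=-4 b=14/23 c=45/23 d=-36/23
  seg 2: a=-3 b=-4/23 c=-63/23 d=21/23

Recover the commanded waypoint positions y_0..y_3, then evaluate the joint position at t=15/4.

y_0 = S_0(0) = a_0 = 0
y_1 = S_1(0) = a_1 = -4
y_2 = S_2(0) = a_2 = -3
y_3 = S_2(1) = -5
t_q=15/4 is in segment 2 (τ=3/4); S_2(τ)=-6309/1472

y_0=0 y_1=-4 y_2=-3 y_3=-5
S(15/4) = -6309/1472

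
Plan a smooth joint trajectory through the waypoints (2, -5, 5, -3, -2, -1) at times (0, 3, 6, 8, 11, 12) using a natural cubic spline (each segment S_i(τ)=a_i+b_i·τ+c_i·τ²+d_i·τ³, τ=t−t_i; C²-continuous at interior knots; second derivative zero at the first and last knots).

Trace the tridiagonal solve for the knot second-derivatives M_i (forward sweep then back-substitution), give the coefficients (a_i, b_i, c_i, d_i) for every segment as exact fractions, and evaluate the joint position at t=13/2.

Δ: Δ0=-7/3, Δ1=10/3, Δ2=-4, Δ3=1/3, Δ4=1
row 1: diag=12, rhs=34; c'=1/4, d'=17/6
row 2: denom=10−3·1/4=37/4; d'=(-44−3·17/6)/(37/4)=-210/37
row 3: denom=10−2·8/37=354/37; d'=(26−2·-210/37)/(354/37)=691/177
row 4: denom=8−3·37/118=833/118; d'=(4−3·691/177)/(833/118)=-130/119
back: M4=-130/119
back: M3=691/177−37/118·-130/119=1516/357
back: M2=-210/37−8/37·1516/357=-2354/357
back: M1=17/6−1/4·-2354/357=1600/357
M: M0=0, M1=1600/357, M2=-2354/357, M3=1516/357, M4=-130/119, M5=0
seg 0: a=2, c=M0/2=0, d=(M1−M0)/(6·3)=800/3213, b=Δ0−h0·(2M0+M1)/6=-1633/357
seg 1: a=-5, c=M1/2=800/357, d=(M2−M1)/(6·3)=-659/1071, b=Δ1−h1·(2M1+M2)/6=767/357
seg 2: a=5, c=M2/2=-1177/357, d=(M3−M2)/(6·2)=215/238, b=Δ2−h2·(2M2+M3)/6=-52/51
seg 3: a=-3, c=M3/2=758/357, d=(M4−M3)/(6·3)=-953/3213, b=Δ3−h3·(2M3+M4)/6=-1202/357
seg 4: a=-2, c=M4/2=-65/119, d=(M5−M4)/(6·1)=65/357, b=Δ4−h4·(2M4+M5)/6=487/357
t_q=13/2 → seg 2, τ=1/2; S=5+-52/51·τ+-1177/357·τ²+215/238·τ³=7195/1904

  seg 0: a=2 b=-1633/357 c=0 d=800/3213
  seg 1: a=-5 b=767/357 c=800/357 d=-659/1071
  seg 2: a=5 b=-52/51 c=-1177/357 d=215/238
  seg 3: a=-3 b=-1202/357 c=758/357 d=-953/3213
  seg 4: a=-2 b=487/357 c=-65/119 d=65/357
S(13/2) = 7195/1904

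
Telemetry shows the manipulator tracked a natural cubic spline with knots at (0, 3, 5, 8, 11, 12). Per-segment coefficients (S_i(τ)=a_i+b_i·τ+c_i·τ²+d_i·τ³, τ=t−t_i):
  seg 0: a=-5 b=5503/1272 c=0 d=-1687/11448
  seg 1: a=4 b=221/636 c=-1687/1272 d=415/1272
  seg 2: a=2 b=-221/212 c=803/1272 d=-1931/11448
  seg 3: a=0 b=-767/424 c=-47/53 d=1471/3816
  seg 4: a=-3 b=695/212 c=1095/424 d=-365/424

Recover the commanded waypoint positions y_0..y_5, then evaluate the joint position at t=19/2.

y_0=-5 y_1=4 y_2=2 y_3=0 y_4=-3 y_5=2
S(19/2) = -11559/3392

y_0 = S_0(0) = a_0 = -5
y_1 = S_1(0) = a_1 = 4
y_2 = S_2(0) = a_2 = 2
y_3 = S_3(0) = a_3 = 0
y_4 = S_4(0) = a_4 = -3
y_5 = S_4(1) = 2
t_q=19/2 is in segment 3 (τ=3/2); S_3(τ)=-11559/3392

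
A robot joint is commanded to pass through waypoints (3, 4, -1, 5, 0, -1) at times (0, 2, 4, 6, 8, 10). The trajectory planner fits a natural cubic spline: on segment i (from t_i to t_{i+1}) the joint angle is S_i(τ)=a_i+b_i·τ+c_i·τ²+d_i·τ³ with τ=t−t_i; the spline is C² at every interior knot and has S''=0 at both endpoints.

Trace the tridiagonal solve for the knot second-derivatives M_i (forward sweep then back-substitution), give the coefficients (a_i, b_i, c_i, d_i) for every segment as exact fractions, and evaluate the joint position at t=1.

Δ: Δ0=1/2, Δ1=-5/2, Δ2=3, Δ3=-5/2, Δ4=-1/2
row 1: diag=8, rhs=-18; c'=1/4, d'=-9/4
row 2: denom=8−2·1/4=15/2; d'=(33−2·-9/4)/(15/2)=5
row 3: denom=8−2·4/15=112/15; d'=(-33−2·5)/(112/15)=-645/112
row 4: denom=8−2·15/56=209/28; d'=(12−2·-645/112)/(209/28)=1317/418
back: M4=1317/418
back: M3=-645/112−15/56·1317/418=-1380/209
back: M2=5−4/15·-1380/209=1413/209
back: M1=-9/4−1/4·1413/209=-1647/418
M: M0=0, M1=-1647/418, M2=1413/209, M3=-1380/209, M4=1317/418, M5=0
seg 0: a=3, c=M0/2=0, d=(M1−M0)/(6·2)=-549/1672, b=Δ0−h0·(2M0+M1)/6=379/209
seg 1: a=4, c=M1/2=-1647/836, d=(M2−M1)/(6·2)=1491/1672, b=Δ1−h1·(2M1+M2)/6=-889/418
seg 2: a=-1, c=M2/2=1413/418, d=(M3−M2)/(6·2)=-49/44, b=Δ2−h2·(2M2+M3)/6=145/209
seg 3: a=5, c=M3/2=-690/209, d=(M4−M3)/(6·2)=1359/1672, b=Δ3−h3·(2M3+M4)/6=178/209
seg 4: a=0, c=M4/2=1317/836, d=(M5−M4)/(6·2)=-439/1672, b=Δ4−h4·(2M4+M5)/6=-1087/418
t_q=1 → seg 0, τ=1; S=3+379/209·τ+0·τ²+-549/1672·τ³=7499/1672

  seg 0: a=3 b=379/209 c=0 d=-549/1672
  seg 1: a=4 b=-889/418 c=-1647/836 d=1491/1672
  seg 2: a=-1 b=145/209 c=1413/418 d=-49/44
  seg 3: a=5 b=178/209 c=-690/209 d=1359/1672
  seg 4: a=0 b=-1087/418 c=1317/836 d=-439/1672
S(1) = 7499/1672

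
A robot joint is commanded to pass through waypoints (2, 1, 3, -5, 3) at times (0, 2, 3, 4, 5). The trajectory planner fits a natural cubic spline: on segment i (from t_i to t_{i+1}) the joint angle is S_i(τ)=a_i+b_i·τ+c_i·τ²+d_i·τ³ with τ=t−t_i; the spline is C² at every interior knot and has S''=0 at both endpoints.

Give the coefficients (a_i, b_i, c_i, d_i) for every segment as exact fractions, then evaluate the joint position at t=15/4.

Δ: Δ0=-1/2, Δ1=2, Δ2=-8, Δ3=8
row 1: diag=6, rhs=15; c'=1/6, d'=5/2
row 2: denom=4−1·1/6=23/6; d'=(-60−1·5/2)/(23/6)=-375/23
row 3: denom=4−1·6/23=86/23; d'=(96−1·-375/23)/(86/23)=2583/86
back: M3=2583/86
back: M2=-375/23−6/23·2583/86=-1038/43
back: M1=5/2−1/6·-1038/43=561/86
M: M0=0, M1=561/86, M2=-1038/43, M3=2583/86, M4=0
seg 0: a=2, c=M0/2=0, d=(M1−M0)/(6·2)=187/344, b=Δ0−h0·(2M0+M1)/6=-115/43
seg 1: a=1, c=M1/2=561/172, d=(M2−M1)/(6·1)=-879/172, b=Δ1−h1·(2M1+M2)/6=331/86
seg 2: a=3, c=M2/2=-519/43, d=(M3−M2)/(6·1)=1553/172, b=Δ2−h2·(2M2+M3)/6=-853/172
seg 3: a=-5, c=M3/2=2583/172, d=(M4−M3)/(6·1)=-861/172, b=Δ3−h3·(2M3+M4)/6=-173/86
t_q=15/4 → seg 2, τ=3/4; S=3+-853/172·τ+-519/43·τ²+1553/172·τ³=-40725/11008

  seg 0: a=2 b=-115/43 c=0 d=187/344
  seg 1: a=1 b=331/86 c=561/172 d=-879/172
  seg 2: a=3 b=-853/172 c=-519/43 d=1553/172
  seg 3: a=-5 b=-173/86 c=2583/172 d=-861/172
S(15/4) = -40725/11008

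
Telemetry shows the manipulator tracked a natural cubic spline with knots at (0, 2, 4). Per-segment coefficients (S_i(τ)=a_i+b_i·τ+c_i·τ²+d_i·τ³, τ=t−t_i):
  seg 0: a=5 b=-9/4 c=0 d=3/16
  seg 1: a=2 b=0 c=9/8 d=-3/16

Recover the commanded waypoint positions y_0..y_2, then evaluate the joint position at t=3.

y_0 = S_0(0) = a_0 = 5
y_1 = S_1(0) = a_1 = 2
y_2 = S_1(2) = 5
t_q=3 is in segment 1 (τ=1); S_1(τ)=47/16

y_0=5 y_1=2 y_2=5
S(3) = 47/16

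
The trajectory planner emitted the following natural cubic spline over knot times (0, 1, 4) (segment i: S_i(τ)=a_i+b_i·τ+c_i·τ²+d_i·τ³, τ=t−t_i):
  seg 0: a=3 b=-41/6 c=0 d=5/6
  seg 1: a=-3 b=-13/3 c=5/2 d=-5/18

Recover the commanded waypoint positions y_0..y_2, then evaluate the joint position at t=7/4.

y_0=3 y_1=-3 y_2=-1
S(7/4) = -635/128

y_0 = S_0(0) = a_0 = 3
y_1 = S_1(0) = a_1 = -3
y_2 = S_1(3) = -1
t_q=7/4 is in segment 1 (τ=3/4); S_1(τ)=-635/128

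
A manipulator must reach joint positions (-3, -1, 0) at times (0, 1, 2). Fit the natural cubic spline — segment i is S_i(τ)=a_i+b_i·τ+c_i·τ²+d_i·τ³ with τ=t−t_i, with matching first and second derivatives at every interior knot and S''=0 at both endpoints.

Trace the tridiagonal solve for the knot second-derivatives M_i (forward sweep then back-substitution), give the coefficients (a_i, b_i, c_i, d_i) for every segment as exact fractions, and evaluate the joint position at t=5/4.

Δ: Δ0=2, Δ1=1
row 1: diag=4, rhs=-6; c'=1/4, d'=-3/2
back: M1=-3/2
M: M0=0, M1=-3/2, M2=0
seg 0: a=-3, c=M0/2=0, d=(M1−M0)/(6·1)=-1/4, b=Δ0−h0·(2M0+M1)/6=9/4
seg 1: a=-1, c=M1/2=-3/4, d=(M2−M1)/(6·1)=1/4, b=Δ1−h1·(2M1+M2)/6=3/2
t_q=5/4 → seg 1, τ=1/4; S=-1+3/2·τ+-3/4·τ²+1/4·τ³=-171/256

  seg 0: a=-3 b=9/4 c=0 d=-1/4
  seg 1: a=-1 b=3/2 c=-3/4 d=1/4
S(5/4) = -171/256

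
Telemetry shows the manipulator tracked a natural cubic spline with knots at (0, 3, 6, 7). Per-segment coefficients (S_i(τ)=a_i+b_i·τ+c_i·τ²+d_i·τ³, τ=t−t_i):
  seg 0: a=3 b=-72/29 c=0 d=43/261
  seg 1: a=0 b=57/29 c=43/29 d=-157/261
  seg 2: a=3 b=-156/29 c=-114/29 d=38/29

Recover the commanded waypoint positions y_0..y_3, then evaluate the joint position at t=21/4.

y_0=3 y_1=0 y_2=3 y_3=-5
S(21/4) = 9423/1856

y_0 = S_0(0) = a_0 = 3
y_1 = S_1(0) = a_1 = 0
y_2 = S_2(0) = a_2 = 3
y_3 = S_2(1) = -5
t_q=21/4 is in segment 1 (τ=9/4); S_1(τ)=9423/1856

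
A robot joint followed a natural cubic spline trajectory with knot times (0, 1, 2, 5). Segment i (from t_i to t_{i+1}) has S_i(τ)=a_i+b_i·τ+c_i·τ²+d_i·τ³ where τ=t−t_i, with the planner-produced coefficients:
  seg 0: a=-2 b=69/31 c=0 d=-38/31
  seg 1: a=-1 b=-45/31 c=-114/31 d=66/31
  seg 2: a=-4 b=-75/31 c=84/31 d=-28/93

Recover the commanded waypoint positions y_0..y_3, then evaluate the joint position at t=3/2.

y_0 = S_0(0) = a_0 = -2
y_1 = S_1(0) = a_1 = -1
y_2 = S_2(0) = a_2 = -4
y_3 = S_2(3) = 5
t_q=3/2 is in segment 1 (τ=1/2); S_1(τ)=-295/124

y_0=-2 y_1=-1 y_2=-4 y_3=5
S(3/2) = -295/124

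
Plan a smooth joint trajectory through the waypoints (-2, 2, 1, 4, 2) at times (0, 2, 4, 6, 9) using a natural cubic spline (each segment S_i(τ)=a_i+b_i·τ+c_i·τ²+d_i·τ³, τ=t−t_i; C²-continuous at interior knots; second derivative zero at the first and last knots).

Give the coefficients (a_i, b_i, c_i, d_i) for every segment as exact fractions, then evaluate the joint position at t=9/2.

Δ: Δ0=2, Δ1=-1/2, Δ2=3/2, Δ3=-2/3
row 1: diag=8, rhs=-15; c'=1/4, d'=-15/8
row 2: denom=8−2·1/4=15/2; d'=(12−2·-15/8)/(15/2)=21/10
row 3: denom=10−2·4/15=142/15; d'=(-13−2·21/10)/(142/15)=-129/71
back: M3=-129/71
back: M2=21/10−4/15·-129/71=367/142
back: M1=-15/8−1/4·367/142=-179/71
M: M0=0, M1=-179/71, M2=367/142, M3=-129/71, M4=0
seg 0: a=-2, c=M0/2=0, d=(M1−M0)/(6·2)=-179/852, b=Δ0−h0·(2M0+M1)/6=605/213
seg 1: a=2, c=M1/2=-179/142, d=(M2−M1)/(6·2)=725/1704, b=Δ1−h1·(2M1+M2)/6=68/213
seg 2: a=1, c=M2/2=367/284, d=(M3−M2)/(6·2)=-625/1704, b=Δ2−h2·(2M2+M3)/6=163/426
seg 3: a=4, c=M3/2=-129/142, d=(M4−M3)/(6·3)=43/426, b=Δ3−h3·(2M3+M4)/6=245/213
t_q=9/2 → seg 2, τ=1/2; S=1+163/426·τ+367/284·τ²+-625/1704·τ³=6673/4544

  seg 0: a=-2 b=605/213 c=0 d=-179/852
  seg 1: a=2 b=68/213 c=-179/142 d=725/1704
  seg 2: a=1 b=163/426 c=367/284 d=-625/1704
  seg 3: a=4 b=245/213 c=-129/142 d=43/426
S(9/2) = 6673/4544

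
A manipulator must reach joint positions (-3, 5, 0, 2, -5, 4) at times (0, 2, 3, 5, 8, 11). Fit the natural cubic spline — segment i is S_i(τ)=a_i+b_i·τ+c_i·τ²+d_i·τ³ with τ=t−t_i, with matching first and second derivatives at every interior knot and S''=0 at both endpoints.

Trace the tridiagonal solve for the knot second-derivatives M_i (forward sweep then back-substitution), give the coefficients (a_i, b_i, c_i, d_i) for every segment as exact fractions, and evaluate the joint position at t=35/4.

  seg 0: a=-3 b=27068/3597 c=0 d=-3170/3597
  seg 1: a=5 b=-10972/3597 c=-6340/1199 d=12007/3597
  seg 2: a=0 b=-1181/327 c=5667/1199 d=-8707/7194
  seg 3: a=2 b=2771/3597 c=-3040/1199 d=16196/32373
  seg 4: a=-5 b=-3361/3597 c=7076/3597 d=-7076/32373
S(35/4) = -89905/19184

Δ: Δ0=4, Δ1=-5, Δ2=1, Δ3=-7/3, Δ4=3
row 1: diag=6, rhs=-54; c'=1/6, d'=-9
row 2: denom=6−1·1/6=35/6; d'=(36−1·-9)/(35/6)=54/7
row 3: denom=10−2·12/35=326/35; d'=(-20−2·54/7)/(326/35)=-620/163
row 4: denom=12−3·105/326=3597/326; d'=(32−3·-620/163)/(3597/326)=14152/3597
back: M4=14152/3597
back: M3=-620/163−105/326·14152/3597=-6080/1199
back: M2=54/7−12/35·-6080/1199=11334/1199
back: M1=-9−1/6·11334/1199=-12680/1199
M: M0=0, M1=-12680/1199, M2=11334/1199, M3=-6080/1199, M4=14152/3597, M5=0
seg 0: a=-3, c=M0/2=0, d=(M1−M0)/(6·2)=-3170/3597, b=Δ0−h0·(2M0+M1)/6=27068/3597
seg 1: a=5, c=M1/2=-6340/1199, d=(M2−M1)/(6·1)=12007/3597, b=Δ1−h1·(2M1+M2)/6=-10972/3597
seg 2: a=0, c=M2/2=5667/1199, d=(M3−M2)/(6·2)=-8707/7194, b=Δ2−h2·(2M2+M3)/6=-1181/327
seg 3: a=2, c=M3/2=-3040/1199, d=(M4−M3)/(6·3)=16196/32373, b=Δ3−h3·(2M3+M4)/6=2771/3597
seg 4: a=-5, c=M4/2=7076/3597, d=(M5−M4)/(6·3)=-7076/32373, b=Δ4−h4·(2M4+M5)/6=-3361/3597
t_q=35/4 → seg 4, τ=3/4; S=-5+-3361/3597·τ+7076/3597·τ²+-7076/32373·τ³=-89905/19184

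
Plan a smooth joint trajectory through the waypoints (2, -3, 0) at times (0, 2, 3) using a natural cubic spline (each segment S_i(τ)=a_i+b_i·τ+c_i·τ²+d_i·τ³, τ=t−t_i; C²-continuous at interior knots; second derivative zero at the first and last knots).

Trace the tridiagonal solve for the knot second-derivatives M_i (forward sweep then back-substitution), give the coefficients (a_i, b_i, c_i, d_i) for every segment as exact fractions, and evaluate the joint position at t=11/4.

  seg 0: a=2 b=-13/3 c=0 d=11/24
  seg 1: a=-3 b=7/6 c=11/4 d=-11/12
S(11/4) = -247/256

Δ: Δ0=-5/2, Δ1=3
row 1: diag=6, rhs=33; c'=1/6, d'=11/2
back: M1=11/2
M: M0=0, M1=11/2, M2=0
seg 0: a=2, c=M0/2=0, d=(M1−M0)/(6·2)=11/24, b=Δ0−h0·(2M0+M1)/6=-13/3
seg 1: a=-3, c=M1/2=11/4, d=(M2−M1)/(6·1)=-11/12, b=Δ1−h1·(2M1+M2)/6=7/6
t_q=11/4 → seg 1, τ=3/4; S=-3+7/6·τ+11/4·τ²+-11/12·τ³=-247/256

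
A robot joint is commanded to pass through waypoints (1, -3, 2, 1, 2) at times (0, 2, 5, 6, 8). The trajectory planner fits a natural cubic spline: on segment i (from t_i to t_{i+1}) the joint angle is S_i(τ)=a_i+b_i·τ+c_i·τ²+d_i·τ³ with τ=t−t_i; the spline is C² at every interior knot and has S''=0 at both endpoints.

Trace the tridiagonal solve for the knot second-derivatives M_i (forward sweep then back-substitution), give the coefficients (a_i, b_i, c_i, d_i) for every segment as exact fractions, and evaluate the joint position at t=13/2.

  seg 0: a=1 b=-3845/1248 c=0 d=1349/4992
  seg 1: a=-3 b=101/624 c=1349/832 d=-215/576
  seg 2: a=2 b=-469/2496 c=-723/416 d=2311/2496
  seg 3: a=1 b=-553/624 c=865/832 d=-865/4992
S(13/2) = 10585/13312

Δ: Δ0=-2, Δ1=5/3, Δ2=-1, Δ3=1/2
row 1: diag=10, rhs=22; c'=3/10, d'=11/5
row 2: denom=8−3·3/10=71/10; d'=(-16−3·11/5)/(71/10)=-226/71
row 3: denom=6−1·10/71=416/71; d'=(9−1·-226/71)/(416/71)=865/416
back: M3=865/416
back: M2=-226/71−10/71·865/416=-723/208
back: M1=11/5−3/10·-723/208=1349/416
M: M0=0, M1=1349/416, M2=-723/208, M3=865/416, M4=0
seg 0: a=1, c=M0/2=0, d=(M1−M0)/(6·2)=1349/4992, b=Δ0−h0·(2M0+M1)/6=-3845/1248
seg 1: a=-3, c=M1/2=1349/832, d=(M2−M1)/(6·3)=-215/576, b=Δ1−h1·(2M1+M2)/6=101/624
seg 2: a=2, c=M2/2=-723/416, d=(M3−M2)/(6·1)=2311/2496, b=Δ2−h2·(2M2+M3)/6=-469/2496
seg 3: a=1, c=M3/2=865/832, d=(M4−M3)/(6·2)=-865/4992, b=Δ3−h3·(2M3+M4)/6=-553/624
t_q=13/2 → seg 3, τ=1/2; S=1+-553/624·τ+865/832·τ²+-865/4992·τ³=10585/13312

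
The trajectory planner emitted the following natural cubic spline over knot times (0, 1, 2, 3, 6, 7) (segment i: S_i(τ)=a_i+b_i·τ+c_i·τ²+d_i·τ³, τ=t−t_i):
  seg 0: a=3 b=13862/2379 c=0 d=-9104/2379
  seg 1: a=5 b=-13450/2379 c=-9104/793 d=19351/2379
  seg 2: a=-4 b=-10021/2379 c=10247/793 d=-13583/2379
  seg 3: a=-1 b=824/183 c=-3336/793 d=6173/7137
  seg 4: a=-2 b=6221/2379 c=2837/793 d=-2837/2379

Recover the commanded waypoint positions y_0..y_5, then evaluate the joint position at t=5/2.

y_0=3 y_1=5 y_2=-4 y_3=-1 y_4=-2 y_5=3
S(5/2) = -22771/6344

y_0 = S_0(0) = a_0 = 3
y_1 = S_1(0) = a_1 = 5
y_2 = S_2(0) = a_2 = -4
y_3 = S_3(0) = a_3 = -1
y_4 = S_4(0) = a_4 = -2
y_5 = S_4(1) = 3
t_q=5/2 is in segment 2 (τ=1/2); S_2(τ)=-22771/6344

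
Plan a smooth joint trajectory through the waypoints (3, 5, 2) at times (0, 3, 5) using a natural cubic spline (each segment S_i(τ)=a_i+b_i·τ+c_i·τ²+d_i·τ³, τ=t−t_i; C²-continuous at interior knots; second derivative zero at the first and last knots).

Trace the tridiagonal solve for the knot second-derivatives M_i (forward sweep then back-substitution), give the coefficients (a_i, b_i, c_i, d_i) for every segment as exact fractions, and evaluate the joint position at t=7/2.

  seg 0: a=3 b=79/60 c=0 d=-13/180
  seg 1: a=5 b=-19/30 c=-13/20 d=13/120
S(7/2) = 1451/320

Δ: Δ0=2/3, Δ1=-3/2
row 1: diag=10, rhs=-13; c'=1/5, d'=-13/10
back: M1=-13/10
M: M0=0, M1=-13/10, M2=0
seg 0: a=3, c=M0/2=0, d=(M1−M0)/(6·3)=-13/180, b=Δ0−h0·(2M0+M1)/6=79/60
seg 1: a=5, c=M1/2=-13/20, d=(M2−M1)/(6·2)=13/120, b=Δ1−h1·(2M1+M2)/6=-19/30
t_q=7/2 → seg 1, τ=1/2; S=5+-19/30·τ+-13/20·τ²+13/120·τ³=1451/320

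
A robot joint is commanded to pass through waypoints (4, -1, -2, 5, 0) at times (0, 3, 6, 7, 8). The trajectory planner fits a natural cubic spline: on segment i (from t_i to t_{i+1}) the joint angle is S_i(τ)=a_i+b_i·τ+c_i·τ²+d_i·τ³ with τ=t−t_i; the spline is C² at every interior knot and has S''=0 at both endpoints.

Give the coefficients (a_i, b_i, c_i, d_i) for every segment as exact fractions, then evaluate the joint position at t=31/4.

  seg 0: a=4 b=-13/14 c=0 d=-31/378
  seg 1: a=-1 b=-22/7 c=-31/42 d=211/378
  seg 2: a=-2 b=15/2 c=30/7 d=-67/14
  seg 3: a=5 b=12/7 c=-141/14 d=47/14
S(31/4) = 1825/896

Δ: Δ0=-5/3, Δ1=-1/3, Δ2=7, Δ3=-5
row 1: diag=12, rhs=8; c'=1/4, d'=2/3
row 2: denom=8−3·1/4=29/4; d'=(44−3·2/3)/(29/4)=168/29
row 3: denom=4−1·4/29=112/29; d'=(-72−1·168/29)/(112/29)=-141/7
back: M3=-141/7
back: M2=168/29−4/29·-141/7=60/7
back: M1=2/3−1/4·60/7=-31/21
M: M0=0, M1=-31/21, M2=60/7, M3=-141/7, M4=0
seg 0: a=4, c=M0/2=0, d=(M1−M0)/(6·3)=-31/378, b=Δ0−h0·(2M0+M1)/6=-13/14
seg 1: a=-1, c=M1/2=-31/42, d=(M2−M1)/(6·3)=211/378, b=Δ1−h1·(2M1+M2)/6=-22/7
seg 2: a=-2, c=M2/2=30/7, d=(M3−M2)/(6·1)=-67/14, b=Δ2−h2·(2M2+M3)/6=15/2
seg 3: a=5, c=M3/2=-141/14, d=(M4−M3)/(6·1)=47/14, b=Δ3−h3·(2M3+M4)/6=12/7
t_q=31/4 → seg 3, τ=3/4; S=5+12/7·τ+-141/14·τ²+47/14·τ³=1825/896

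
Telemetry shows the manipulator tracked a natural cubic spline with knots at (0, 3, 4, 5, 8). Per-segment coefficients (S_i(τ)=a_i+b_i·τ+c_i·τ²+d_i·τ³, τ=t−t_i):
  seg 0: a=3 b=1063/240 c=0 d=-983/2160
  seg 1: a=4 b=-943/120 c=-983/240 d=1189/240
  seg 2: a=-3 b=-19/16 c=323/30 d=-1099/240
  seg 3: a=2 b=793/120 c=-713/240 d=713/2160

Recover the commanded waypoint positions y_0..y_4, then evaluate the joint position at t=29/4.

y_0=3 y_1=4 y_2=-3 y_3=2 y_4=4
S(29/4) = 5723/1024

y_0 = S_0(0) = a_0 = 3
y_1 = S_1(0) = a_1 = 4
y_2 = S_2(0) = a_2 = -3
y_3 = S_3(0) = a_3 = 2
y_4 = S_3(3) = 4
t_q=29/4 is in segment 3 (τ=9/4); S_3(τ)=5723/1024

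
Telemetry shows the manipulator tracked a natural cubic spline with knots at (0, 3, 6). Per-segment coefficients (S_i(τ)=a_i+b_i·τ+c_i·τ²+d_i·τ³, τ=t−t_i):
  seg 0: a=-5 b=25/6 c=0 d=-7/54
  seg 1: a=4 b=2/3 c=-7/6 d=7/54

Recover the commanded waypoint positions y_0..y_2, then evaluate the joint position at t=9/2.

y_0 = S_0(0) = a_0 = -5
y_1 = S_1(0) = a_1 = 4
y_2 = S_1(3) = -1
t_q=9/2 is in segment 1 (τ=3/2); S_1(τ)=45/16

y_0=-5 y_1=4 y_2=-1
S(9/2) = 45/16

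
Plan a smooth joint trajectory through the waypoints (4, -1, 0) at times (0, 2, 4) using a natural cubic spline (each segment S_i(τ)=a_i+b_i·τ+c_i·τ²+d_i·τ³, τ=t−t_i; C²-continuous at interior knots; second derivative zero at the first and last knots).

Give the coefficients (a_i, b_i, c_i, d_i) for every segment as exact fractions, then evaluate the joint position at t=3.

Δ: Δ0=-5/2, Δ1=1/2
row 1: diag=8, rhs=18; c'=1/4, d'=9/4
back: M1=9/4
M: M0=0, M1=9/4, M2=0
seg 0: a=4, c=M0/2=0, d=(M1−M0)/(6·2)=3/16, b=Δ0−h0·(2M0+M1)/6=-13/4
seg 1: a=-1, c=M1/2=9/8, d=(M2−M1)/(6·2)=-3/16, b=Δ1−h1·(2M1+M2)/6=-1
t_q=3 → seg 1, τ=1; S=-1+-1·τ+9/8·τ²+-3/16·τ³=-17/16

  seg 0: a=4 b=-13/4 c=0 d=3/16
  seg 1: a=-1 b=-1 c=9/8 d=-3/16
S(3) = -17/16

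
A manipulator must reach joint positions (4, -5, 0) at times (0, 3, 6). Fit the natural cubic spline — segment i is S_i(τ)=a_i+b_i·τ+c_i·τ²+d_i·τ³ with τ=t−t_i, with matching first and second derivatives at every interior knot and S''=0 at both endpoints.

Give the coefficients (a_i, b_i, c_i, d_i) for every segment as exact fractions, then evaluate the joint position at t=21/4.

  seg 0: a=4 b=-25/6 c=0 d=7/54
  seg 1: a=-5 b=-2/3 c=7/6 d=-7/54
S(21/4) = -265/128

Δ: Δ0=-3, Δ1=5/3
row 1: diag=12, rhs=28; c'=1/4, d'=7/3
back: M1=7/3
M: M0=0, M1=7/3, M2=0
seg 0: a=4, c=M0/2=0, d=(M1−M0)/(6·3)=7/54, b=Δ0−h0·(2M0+M1)/6=-25/6
seg 1: a=-5, c=M1/2=7/6, d=(M2−M1)/(6·3)=-7/54, b=Δ1−h1·(2M1+M2)/6=-2/3
t_q=21/4 → seg 1, τ=9/4; S=-5+-2/3·τ+7/6·τ²+-7/54·τ³=-265/128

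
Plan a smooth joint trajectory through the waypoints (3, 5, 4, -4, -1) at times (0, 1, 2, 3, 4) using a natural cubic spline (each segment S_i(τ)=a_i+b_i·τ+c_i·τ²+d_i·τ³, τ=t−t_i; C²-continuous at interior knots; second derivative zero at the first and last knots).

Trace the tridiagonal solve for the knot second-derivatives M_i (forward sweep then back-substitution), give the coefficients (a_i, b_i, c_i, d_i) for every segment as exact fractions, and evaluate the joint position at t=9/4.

  seg 0: a=3 b=59/28 c=0 d=-3/28
  seg 1: a=5 b=25/14 c=-9/28 d=-69/28
  seg 2: a=4 b=-25/4 c=-54/7 d=167/28
  seg 3: a=-4 b=-53/14 c=285/28 d=-95/28
S(9/4) = 3671/1792

Δ: Δ0=2, Δ1=-1, Δ2=-8, Δ3=3
row 1: diag=4, rhs=-18; c'=1/4, d'=-9/2
row 2: denom=4−1·1/4=15/4; d'=(-42−1·-9/2)/(15/4)=-10
row 3: denom=4−1·4/15=56/15; d'=(66−1·-10)/(56/15)=285/14
back: M3=285/14
back: M2=-10−4/15·285/14=-108/7
back: M1=-9/2−1/4·-108/7=-9/14
M: M0=0, M1=-9/14, M2=-108/7, M3=285/14, M4=0
seg 0: a=3, c=M0/2=0, d=(M1−M0)/(6·1)=-3/28, b=Δ0−h0·(2M0+M1)/6=59/28
seg 1: a=5, c=M1/2=-9/28, d=(M2−M1)/(6·1)=-69/28, b=Δ1−h1·(2M1+M2)/6=25/14
seg 2: a=4, c=M2/2=-54/7, d=(M3−M2)/(6·1)=167/28, b=Δ2−h2·(2M2+M3)/6=-25/4
seg 3: a=-4, c=M3/2=285/28, d=(M4−M3)/(6·1)=-95/28, b=Δ3−h3·(2M3+M4)/6=-53/14
t_q=9/4 → seg 2, τ=1/4; S=4+-25/4·τ+-54/7·τ²+167/28·τ³=3671/1792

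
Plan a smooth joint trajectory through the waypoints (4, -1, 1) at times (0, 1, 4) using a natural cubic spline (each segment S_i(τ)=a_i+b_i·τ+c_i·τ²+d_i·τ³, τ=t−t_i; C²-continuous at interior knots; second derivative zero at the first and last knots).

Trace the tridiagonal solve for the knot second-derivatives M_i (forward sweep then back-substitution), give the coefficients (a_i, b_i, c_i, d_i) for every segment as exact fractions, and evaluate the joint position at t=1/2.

  seg 0: a=4 b=-137/24 c=0 d=17/24
  seg 1: a=-1 b=-43/12 c=17/8 d=-17/72
S(1/2) = 79/64

Δ: Δ0=-5, Δ1=2/3
row 1: diag=8, rhs=34; c'=3/8, d'=17/4
back: M1=17/4
M: M0=0, M1=17/4, M2=0
seg 0: a=4, c=M0/2=0, d=(M1−M0)/(6·1)=17/24, b=Δ0−h0·(2M0+M1)/6=-137/24
seg 1: a=-1, c=M1/2=17/8, d=(M2−M1)/(6·3)=-17/72, b=Δ1−h1·(2M1+M2)/6=-43/12
t_q=1/2 → seg 0, τ=1/2; S=4+-137/24·τ+0·τ²+17/24·τ³=79/64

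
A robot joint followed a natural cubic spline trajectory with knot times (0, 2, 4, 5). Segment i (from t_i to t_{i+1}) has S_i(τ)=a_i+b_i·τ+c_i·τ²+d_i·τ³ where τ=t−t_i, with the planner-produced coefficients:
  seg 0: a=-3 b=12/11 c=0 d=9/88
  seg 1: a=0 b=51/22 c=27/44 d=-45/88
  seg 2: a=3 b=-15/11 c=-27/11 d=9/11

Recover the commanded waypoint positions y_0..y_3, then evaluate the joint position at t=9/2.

y_0=-3 y_1=0 y_2=3 y_3=0
S(9/2) = 159/88

y_0 = S_0(0) = a_0 = -3
y_1 = S_1(0) = a_1 = 0
y_2 = S_2(0) = a_2 = 3
y_3 = S_2(1) = 0
t_q=9/2 is in segment 2 (τ=1/2); S_2(τ)=159/88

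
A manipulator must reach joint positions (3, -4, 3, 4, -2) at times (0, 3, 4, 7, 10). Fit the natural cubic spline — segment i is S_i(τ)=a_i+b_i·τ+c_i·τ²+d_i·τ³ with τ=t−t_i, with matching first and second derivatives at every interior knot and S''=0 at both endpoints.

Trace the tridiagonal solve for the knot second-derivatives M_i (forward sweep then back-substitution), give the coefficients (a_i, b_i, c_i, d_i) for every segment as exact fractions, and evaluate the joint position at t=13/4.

  seg 0: a=3 b=-1417/228 c=0 d=295/684
  seg 1: a=-4 b=619/114 c=295/76 d=-527/228
  seg 2: a=3 b=1427/228 c=-58/19 d=737/2052
  seg 3: a=4 b=-269/114 c=41/228 d=-41/2052
S(13/4) = -11849/4864

Δ: Δ0=-7/3, Δ1=7, Δ2=1/3, Δ3=-2
row 1: diag=8, rhs=56; c'=1/8, d'=7
row 2: denom=8−1·1/8=63/8; d'=(-40−1·7)/(63/8)=-376/63
row 3: denom=12−3·8/21=76/7; d'=(-14−3·-376/63)/(76/7)=41/114
back: M3=41/114
back: M2=-376/63−8/21·41/114=-116/19
back: M1=7−1/8·-116/19=295/38
M: M0=0, M1=295/38, M2=-116/19, M3=41/114, M4=0
seg 0: a=3, c=M0/2=0, d=(M1−M0)/(6·3)=295/684, b=Δ0−h0·(2M0+M1)/6=-1417/228
seg 1: a=-4, c=M1/2=295/76, d=(M2−M1)/(6·1)=-527/228, b=Δ1−h1·(2M1+M2)/6=619/114
seg 2: a=3, c=M2/2=-58/19, d=(M3−M2)/(6·3)=737/2052, b=Δ2−h2·(2M2+M3)/6=1427/228
seg 3: a=4, c=M3/2=41/228, d=(M4−M3)/(6·3)=-41/2052, b=Δ3−h3·(2M3+M4)/6=-269/114
t_q=13/4 → seg 1, τ=1/4; S=-4+619/114·τ+295/76·τ²+-527/228·τ³=-11849/4864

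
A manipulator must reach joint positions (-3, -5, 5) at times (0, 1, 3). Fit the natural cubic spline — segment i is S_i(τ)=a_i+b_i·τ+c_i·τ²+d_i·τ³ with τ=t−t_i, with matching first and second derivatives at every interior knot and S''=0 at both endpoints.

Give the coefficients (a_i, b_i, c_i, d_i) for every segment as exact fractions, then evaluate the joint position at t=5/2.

Δ: Δ0=-2, Δ1=5
row 1: diag=6, rhs=42; c'=1/3, d'=7
back: M1=7
M: M0=0, M1=7, M2=0
seg 0: a=-3, c=M0/2=0, d=(M1−M0)/(6·1)=7/6, b=Δ0−h0·(2M0+M1)/6=-19/6
seg 1: a=-5, c=M1/2=7/2, d=(M2−M1)/(6·2)=-7/12, b=Δ1−h1·(2M1+M2)/6=1/3
t_q=5/2 → seg 1, τ=3/2; S=-5+1/3·τ+7/2·τ²+-7/12·τ³=45/32

  seg 0: a=-3 b=-19/6 c=0 d=7/6
  seg 1: a=-5 b=1/3 c=7/2 d=-7/12
S(5/2) = 45/32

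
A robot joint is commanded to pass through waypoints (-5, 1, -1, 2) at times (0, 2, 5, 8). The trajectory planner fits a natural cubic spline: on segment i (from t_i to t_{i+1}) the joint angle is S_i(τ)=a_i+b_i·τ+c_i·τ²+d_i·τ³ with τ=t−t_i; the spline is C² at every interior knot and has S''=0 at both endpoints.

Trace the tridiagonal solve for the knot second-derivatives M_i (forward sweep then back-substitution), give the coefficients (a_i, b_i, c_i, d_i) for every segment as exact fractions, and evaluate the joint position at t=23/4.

  seg 0: a=-5 b=431/111 c=0 d=-49/222
  seg 1: a=1 b=137/111 c=-49/37 d=230/999
  seg 2: a=-1 b=-55/111 c=83/111 d=-83/999
S(23/4) = -2335/2368

Δ: Δ0=3, Δ1=-2/3, Δ2=1
row 1: diag=10, rhs=-22; c'=3/10, d'=-11/5
row 2: denom=12−3·3/10=111/10; d'=(10−3·-11/5)/(111/10)=166/111
back: M2=166/111
back: M1=-11/5−3/10·166/111=-98/37
M: M0=0, M1=-98/37, M2=166/111, M3=0
seg 0: a=-5, c=M0/2=0, d=(M1−M0)/(6·2)=-49/222, b=Δ0−h0·(2M0+M1)/6=431/111
seg 1: a=1, c=M1/2=-49/37, d=(M2−M1)/(6·3)=230/999, b=Δ1−h1·(2M1+M2)/6=137/111
seg 2: a=-1, c=M2/2=83/111, d=(M3−M2)/(6·3)=-83/999, b=Δ2−h2·(2M2+M3)/6=-55/111
t_q=23/4 → seg 2, τ=3/4; S=-1+-55/111·τ+83/111·τ²+-83/999·τ³=-2335/2368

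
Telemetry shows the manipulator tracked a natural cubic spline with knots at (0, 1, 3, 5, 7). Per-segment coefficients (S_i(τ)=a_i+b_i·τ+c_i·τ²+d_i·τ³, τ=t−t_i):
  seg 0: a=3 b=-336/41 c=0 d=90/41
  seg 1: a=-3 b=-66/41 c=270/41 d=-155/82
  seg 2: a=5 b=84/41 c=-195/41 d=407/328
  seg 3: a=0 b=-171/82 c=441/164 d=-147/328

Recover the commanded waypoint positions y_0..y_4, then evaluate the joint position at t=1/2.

y_0 = S_0(0) = a_0 = 3
y_1 = S_1(0) = a_1 = -3
y_2 = S_2(0) = a_2 = 5
y_3 = S_3(0) = a_3 = 0
y_4 = S_3(2) = 3
t_q=1/2 is in segment 0 (τ=1/2); S_0(τ)=-135/164

y_0=3 y_1=-3 y_2=5 y_3=0 y_4=3
S(1/2) = -135/164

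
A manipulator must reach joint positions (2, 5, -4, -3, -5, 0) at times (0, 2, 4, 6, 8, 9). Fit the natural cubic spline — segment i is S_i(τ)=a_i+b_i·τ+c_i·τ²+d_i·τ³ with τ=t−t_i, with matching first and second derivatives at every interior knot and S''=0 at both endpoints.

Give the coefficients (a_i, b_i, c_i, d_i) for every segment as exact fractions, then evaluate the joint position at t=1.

  seg 0: a=2 b=541/153 c=0 d=-623/1224
  seg 1: a=5 b=-787/306 c=-623/204 d=1279/1224
  seg 2: a=-4 b=-344/153 c=164/51 d=-1127/1224
  seg 3: a=-3 b=-133/306 c=-157/68 d=155/153
  seg 4: a=-5 b=761/306 c=769/204 d=-769/612
S(1) = 2051/408

Δ: Δ0=3/2, Δ1=-9/2, Δ2=1/2, Δ3=-1, Δ4=5
row 1: diag=8, rhs=-36; c'=1/4, d'=-9/2
row 2: denom=8−2·1/4=15/2; d'=(30−2·-9/2)/(15/2)=26/5
row 3: denom=8−2·4/15=112/15; d'=(-9−2·26/5)/(112/15)=-291/112
row 4: denom=6−2·15/56=153/28; d'=(36−2·-291/112)/(153/28)=769/102
back: M4=769/102
back: M3=-291/112−15/56·769/102=-157/34
back: M2=26/5−4/15·-157/34=328/51
back: M1=-9/2−1/4·328/51=-623/102
M: M0=0, M1=-623/102, M2=328/51, M3=-157/34, M4=769/102, M5=0
seg 0: a=2, c=M0/2=0, d=(M1−M0)/(6·2)=-623/1224, b=Δ0−h0·(2M0+M1)/6=541/153
seg 1: a=5, c=M1/2=-623/204, d=(M2−M1)/(6·2)=1279/1224, b=Δ1−h1·(2M1+M2)/6=-787/306
seg 2: a=-4, c=M2/2=164/51, d=(M3−M2)/(6·2)=-1127/1224, b=Δ2−h2·(2M2+M3)/6=-344/153
seg 3: a=-3, c=M3/2=-157/68, d=(M4−M3)/(6·2)=155/153, b=Δ3−h3·(2M3+M4)/6=-133/306
seg 4: a=-5, c=M4/2=769/204, d=(M5−M4)/(6·1)=-769/612, b=Δ4−h4·(2M4+M5)/6=761/306
t_q=1 → seg 0, τ=1; S=2+541/153·τ+0·τ²+-623/1224·τ³=2051/408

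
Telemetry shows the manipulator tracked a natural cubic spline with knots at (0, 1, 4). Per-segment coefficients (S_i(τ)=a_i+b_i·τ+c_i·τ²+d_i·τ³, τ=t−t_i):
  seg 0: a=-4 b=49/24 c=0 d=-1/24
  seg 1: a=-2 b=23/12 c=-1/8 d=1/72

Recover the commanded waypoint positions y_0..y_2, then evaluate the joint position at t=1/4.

y_0 = S_0(0) = a_0 = -4
y_1 = S_1(0) = a_1 = -2
y_2 = S_1(3) = 3
t_q=1/4 is in segment 0 (τ=1/4); S_0(τ)=-1787/512

y_0=-4 y_1=-2 y_2=3
S(1/4) = -1787/512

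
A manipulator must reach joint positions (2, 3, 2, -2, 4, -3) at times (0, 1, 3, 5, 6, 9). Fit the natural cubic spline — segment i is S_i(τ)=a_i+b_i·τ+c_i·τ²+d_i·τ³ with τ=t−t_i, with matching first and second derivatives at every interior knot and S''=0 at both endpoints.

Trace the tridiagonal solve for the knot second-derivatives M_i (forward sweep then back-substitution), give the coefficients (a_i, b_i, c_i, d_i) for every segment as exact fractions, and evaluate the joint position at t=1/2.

Δ: Δ0=1, Δ1=-1/2, Δ2=-2, Δ3=6, Δ4=-7/3
row 1: diag=6, rhs=-9; c'=1/3, d'=-3/2
row 2: denom=8−2·1/3=22/3; d'=(-9−2·-3/2)/(22/3)=-9/11
row 3: denom=6−2·3/11=60/11; d'=(48−2·-9/11)/(60/11)=91/10
row 4: denom=8−1·11/60=469/60; d'=(-50−1·91/10)/(469/60)=-3546/469
back: M4=-3546/469
back: M3=91/10−11/60·-3546/469=4918/469
back: M2=-9/11−3/11·4918/469=-1725/469
back: M1=-3/2−1/3·-1725/469=-257/938
M: M0=0, M1=-257/938, M2=-1725/469, M3=4918/469, M4=-3546/469, M5=0
seg 0: a=2, c=M0/2=0, d=(M1−M0)/(6·1)=-257/5628, b=Δ0−h0·(2M0+M1)/6=5885/5628
seg 1: a=3, c=M1/2=-257/1876, d=(M2−M1)/(6·2)=-3193/11256, b=Δ1−h1·(2M1+M2)/6=2557/2814
seg 2: a=2, c=M2/2=-1725/938, d=(M3−M2)/(6·2)=949/804, b=Δ2−h2·(2M2+M3)/6=-4282/1407
seg 3: a=-2, c=M3/2=2459/469, d=(M4−M3)/(6·1)=-4232/1407, b=Δ3−h3·(2M3+M4)/6=5297/1407
seg 4: a=4, c=M4/2=-1773/469, d=(M5−M4)/(6·3)=197/469, b=Δ4−h4·(2M4+M5)/6=7355/1407
t_q=1/2 → seg 0, τ=1/2; S=2+5885/5628·τ+0·τ²+-257/5628·τ³=37777/15008

  seg 0: a=2 b=5885/5628 c=0 d=-257/5628
  seg 1: a=3 b=2557/2814 c=-257/1876 d=-3193/11256
  seg 2: a=2 b=-4282/1407 c=-1725/938 d=949/804
  seg 3: a=-2 b=5297/1407 c=2459/469 d=-4232/1407
  seg 4: a=4 b=7355/1407 c=-1773/469 d=197/469
S(1/2) = 37777/15008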